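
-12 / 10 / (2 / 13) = -39 / 5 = -7.80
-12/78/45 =-2/585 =-0.00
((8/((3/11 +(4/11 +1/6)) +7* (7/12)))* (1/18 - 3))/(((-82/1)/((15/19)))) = 4664/100491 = 0.05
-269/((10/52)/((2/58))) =-6994/145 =-48.23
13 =13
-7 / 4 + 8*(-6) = -49.75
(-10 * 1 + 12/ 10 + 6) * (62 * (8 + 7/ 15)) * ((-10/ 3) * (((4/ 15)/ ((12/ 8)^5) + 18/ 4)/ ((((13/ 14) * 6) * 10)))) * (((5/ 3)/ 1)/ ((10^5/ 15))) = 0.10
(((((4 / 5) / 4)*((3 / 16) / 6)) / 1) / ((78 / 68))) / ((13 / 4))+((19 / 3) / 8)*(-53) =-41.96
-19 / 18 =-1.06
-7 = -7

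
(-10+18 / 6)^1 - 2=-9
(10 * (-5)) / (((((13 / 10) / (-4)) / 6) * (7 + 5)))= 1000 / 13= 76.92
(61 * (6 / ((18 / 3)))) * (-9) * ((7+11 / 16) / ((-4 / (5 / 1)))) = 337635 / 64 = 5275.55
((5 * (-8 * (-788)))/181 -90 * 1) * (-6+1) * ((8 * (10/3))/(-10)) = 609200/543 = 1121.92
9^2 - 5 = 76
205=205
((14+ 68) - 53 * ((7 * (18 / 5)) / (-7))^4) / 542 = -16.27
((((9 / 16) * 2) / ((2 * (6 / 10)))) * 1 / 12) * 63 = 315 / 64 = 4.92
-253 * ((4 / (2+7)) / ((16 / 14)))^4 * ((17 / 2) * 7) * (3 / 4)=-72286907 / 279936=-258.23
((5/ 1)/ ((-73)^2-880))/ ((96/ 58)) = 145/ 213552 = 0.00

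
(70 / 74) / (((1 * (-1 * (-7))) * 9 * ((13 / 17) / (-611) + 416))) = 3995 / 110683539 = 0.00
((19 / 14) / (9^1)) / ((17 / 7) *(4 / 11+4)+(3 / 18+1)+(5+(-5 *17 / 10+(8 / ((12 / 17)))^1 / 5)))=1045 / 72978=0.01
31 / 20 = 1.55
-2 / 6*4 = -4 / 3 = -1.33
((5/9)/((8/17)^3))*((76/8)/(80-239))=-466735/1465344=-0.32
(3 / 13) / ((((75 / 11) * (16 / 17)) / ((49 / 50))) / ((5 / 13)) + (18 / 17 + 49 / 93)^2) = 4041790137 / 342222262343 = 0.01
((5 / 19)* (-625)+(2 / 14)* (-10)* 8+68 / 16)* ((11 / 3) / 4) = -1004509 / 6384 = -157.35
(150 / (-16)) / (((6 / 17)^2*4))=-7225 / 384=-18.82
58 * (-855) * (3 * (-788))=117230760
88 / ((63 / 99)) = 968 / 7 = 138.29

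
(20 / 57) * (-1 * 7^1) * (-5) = 700 / 57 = 12.28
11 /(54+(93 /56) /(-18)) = 0.20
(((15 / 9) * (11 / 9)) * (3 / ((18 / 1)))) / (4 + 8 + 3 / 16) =88 / 3159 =0.03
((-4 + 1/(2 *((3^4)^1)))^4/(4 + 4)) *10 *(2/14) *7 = 876167474405/2754990144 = 318.03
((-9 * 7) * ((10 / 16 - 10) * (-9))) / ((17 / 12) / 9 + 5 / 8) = -1148175 / 169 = -6793.93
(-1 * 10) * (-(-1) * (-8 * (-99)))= -7920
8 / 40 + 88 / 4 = 111 / 5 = 22.20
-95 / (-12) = 95 / 12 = 7.92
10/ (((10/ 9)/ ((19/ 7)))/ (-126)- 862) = -15390/ 1326623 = -0.01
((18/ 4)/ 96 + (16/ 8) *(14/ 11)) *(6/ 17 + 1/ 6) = 96725/ 71808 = 1.35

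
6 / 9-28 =-82 / 3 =-27.33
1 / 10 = 0.10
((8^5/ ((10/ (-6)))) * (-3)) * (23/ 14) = 3391488/ 35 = 96899.66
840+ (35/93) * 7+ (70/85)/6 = 842.77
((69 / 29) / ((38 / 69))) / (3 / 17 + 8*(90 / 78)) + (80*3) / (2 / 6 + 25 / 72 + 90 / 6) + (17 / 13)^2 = 848767597871 / 48570684162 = 17.47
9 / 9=1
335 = 335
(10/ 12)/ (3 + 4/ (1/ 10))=5/ 258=0.02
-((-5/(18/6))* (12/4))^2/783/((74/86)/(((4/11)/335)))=-860/21351627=-0.00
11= 11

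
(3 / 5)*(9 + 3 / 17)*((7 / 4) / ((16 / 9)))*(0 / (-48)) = 0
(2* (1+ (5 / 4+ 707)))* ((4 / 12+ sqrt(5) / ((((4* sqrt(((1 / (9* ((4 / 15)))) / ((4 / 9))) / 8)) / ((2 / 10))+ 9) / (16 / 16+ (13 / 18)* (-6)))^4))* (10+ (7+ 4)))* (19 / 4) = -294094768000000* sqrt(6) / 793510263+ 377321 / 8+ 967153499440000* sqrt(5) / 2380530789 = 47784.57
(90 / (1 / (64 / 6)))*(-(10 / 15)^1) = -640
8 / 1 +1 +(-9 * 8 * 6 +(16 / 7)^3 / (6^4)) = -11751953 / 27783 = -422.99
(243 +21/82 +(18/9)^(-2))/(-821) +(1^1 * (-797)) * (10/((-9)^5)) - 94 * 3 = -2243352391927/7950593556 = -282.16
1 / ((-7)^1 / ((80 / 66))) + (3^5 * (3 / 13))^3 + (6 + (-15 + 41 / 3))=29832137815 / 169169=176345.18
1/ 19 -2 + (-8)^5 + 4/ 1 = -622553/ 19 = -32765.95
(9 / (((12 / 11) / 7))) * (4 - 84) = -4620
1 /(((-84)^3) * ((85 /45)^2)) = -3 /6344128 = -0.00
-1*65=-65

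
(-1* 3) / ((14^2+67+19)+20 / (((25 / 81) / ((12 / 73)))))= -365 / 35606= -0.01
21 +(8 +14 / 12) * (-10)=-212 / 3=-70.67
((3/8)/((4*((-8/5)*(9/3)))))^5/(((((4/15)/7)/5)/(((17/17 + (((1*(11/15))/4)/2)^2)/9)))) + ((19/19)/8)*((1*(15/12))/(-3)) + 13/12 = 7837318565140453/7599824371187712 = 1.03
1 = 1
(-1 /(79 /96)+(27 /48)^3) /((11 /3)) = -1006875 /3559424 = -0.28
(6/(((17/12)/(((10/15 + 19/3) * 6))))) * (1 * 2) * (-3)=-1067.29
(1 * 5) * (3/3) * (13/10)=13/2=6.50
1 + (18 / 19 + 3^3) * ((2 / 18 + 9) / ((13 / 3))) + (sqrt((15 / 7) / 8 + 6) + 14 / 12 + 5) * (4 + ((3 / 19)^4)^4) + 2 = 3461296962811583152335 * sqrt(546) / 8076359579893392695068 + 1944489836748564120398515 / 22498430258274451079118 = 96.44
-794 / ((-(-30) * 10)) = -397 / 150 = -2.65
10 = 10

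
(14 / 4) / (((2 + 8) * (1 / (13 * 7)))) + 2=677 / 20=33.85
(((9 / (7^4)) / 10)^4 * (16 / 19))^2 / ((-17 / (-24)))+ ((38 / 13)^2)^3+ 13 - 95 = 6923856485753670018725943577328405486513707686 / 12779490876690869048454260067201390794140625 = 541.79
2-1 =1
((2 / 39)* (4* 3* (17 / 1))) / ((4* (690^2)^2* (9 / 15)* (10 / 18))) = 17 / 491120955000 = 0.00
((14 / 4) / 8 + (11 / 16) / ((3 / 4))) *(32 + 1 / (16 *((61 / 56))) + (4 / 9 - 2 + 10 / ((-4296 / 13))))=778562395 / 18868032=41.26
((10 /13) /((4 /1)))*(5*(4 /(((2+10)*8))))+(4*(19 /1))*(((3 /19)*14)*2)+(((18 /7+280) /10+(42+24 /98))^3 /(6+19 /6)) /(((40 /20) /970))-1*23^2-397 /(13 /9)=1871543542520837431 /100942842000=18540626.61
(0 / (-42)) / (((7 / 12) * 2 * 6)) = 0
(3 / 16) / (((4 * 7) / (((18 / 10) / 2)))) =27 / 4480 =0.01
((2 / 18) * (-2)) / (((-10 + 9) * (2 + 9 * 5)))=2 / 423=0.00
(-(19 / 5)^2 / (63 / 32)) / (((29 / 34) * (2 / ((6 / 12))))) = -98192 / 45675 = -2.15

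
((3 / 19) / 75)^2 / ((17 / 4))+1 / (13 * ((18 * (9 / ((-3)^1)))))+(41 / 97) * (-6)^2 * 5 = 19871080791751 / 261183048750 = 76.08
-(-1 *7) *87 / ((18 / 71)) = 14413 / 6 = 2402.17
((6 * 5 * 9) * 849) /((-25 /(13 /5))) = -595998 /25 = -23839.92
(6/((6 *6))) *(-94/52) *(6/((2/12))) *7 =-987/13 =-75.92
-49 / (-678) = 49 / 678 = 0.07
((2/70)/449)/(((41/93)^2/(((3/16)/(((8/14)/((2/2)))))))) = 25947/241526080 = 0.00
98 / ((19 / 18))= 1764 / 19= 92.84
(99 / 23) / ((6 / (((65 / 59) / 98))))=2145 / 265972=0.01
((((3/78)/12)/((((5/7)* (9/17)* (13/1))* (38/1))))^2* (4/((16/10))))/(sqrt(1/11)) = 14161* sqrt(11)/19241906711040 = 0.00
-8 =-8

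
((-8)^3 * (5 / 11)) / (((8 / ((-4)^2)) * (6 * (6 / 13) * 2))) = -8320 / 99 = -84.04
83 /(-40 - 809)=-83 /849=-0.10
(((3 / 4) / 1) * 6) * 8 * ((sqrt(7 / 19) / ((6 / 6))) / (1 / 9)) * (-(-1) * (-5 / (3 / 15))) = -8100 * sqrt(133) / 19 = -4916.51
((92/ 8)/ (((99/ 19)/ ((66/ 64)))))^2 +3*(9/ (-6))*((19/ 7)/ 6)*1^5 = 811471/ 258048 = 3.14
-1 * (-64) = 64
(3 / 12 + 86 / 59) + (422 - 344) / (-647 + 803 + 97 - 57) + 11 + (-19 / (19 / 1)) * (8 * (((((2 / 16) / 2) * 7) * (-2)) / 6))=495133 / 34692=14.27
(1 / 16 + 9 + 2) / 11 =177 / 176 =1.01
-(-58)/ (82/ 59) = 1711/ 41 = 41.73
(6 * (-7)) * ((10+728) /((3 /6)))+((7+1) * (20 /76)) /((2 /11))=-1177628 /19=-61980.42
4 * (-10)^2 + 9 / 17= 6809 / 17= 400.53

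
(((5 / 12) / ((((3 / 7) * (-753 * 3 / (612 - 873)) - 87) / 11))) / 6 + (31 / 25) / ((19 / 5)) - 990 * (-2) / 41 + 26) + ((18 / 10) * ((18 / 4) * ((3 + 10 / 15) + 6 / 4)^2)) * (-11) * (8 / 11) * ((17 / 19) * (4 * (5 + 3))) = -46897387296991 / 948335904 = -49452.30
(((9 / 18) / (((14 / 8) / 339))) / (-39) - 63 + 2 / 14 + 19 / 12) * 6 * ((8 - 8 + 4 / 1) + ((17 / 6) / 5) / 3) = -2019067 / 1260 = -1602.43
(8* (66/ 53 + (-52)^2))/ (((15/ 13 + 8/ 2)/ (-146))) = -2177051552/ 3551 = -613081.26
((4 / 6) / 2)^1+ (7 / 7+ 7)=25 / 3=8.33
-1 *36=-36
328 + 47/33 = 10871/33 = 329.42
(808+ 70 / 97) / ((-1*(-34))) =23.79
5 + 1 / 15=5.07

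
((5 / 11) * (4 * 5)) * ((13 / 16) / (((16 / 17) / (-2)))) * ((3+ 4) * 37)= -1430975 / 352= -4065.27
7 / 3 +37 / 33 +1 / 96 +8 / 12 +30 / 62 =151093 / 32736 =4.62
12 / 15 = 4 / 5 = 0.80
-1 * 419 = -419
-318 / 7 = -45.43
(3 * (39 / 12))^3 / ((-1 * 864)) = -1.07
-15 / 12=-5 / 4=-1.25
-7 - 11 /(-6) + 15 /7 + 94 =90.98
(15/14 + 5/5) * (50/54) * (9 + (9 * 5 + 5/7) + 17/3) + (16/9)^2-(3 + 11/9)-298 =-26938/147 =-183.25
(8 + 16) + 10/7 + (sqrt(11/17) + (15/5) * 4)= sqrt(187)/17 + 262/7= 38.23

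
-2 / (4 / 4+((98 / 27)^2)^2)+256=23747610910 / 92768257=255.99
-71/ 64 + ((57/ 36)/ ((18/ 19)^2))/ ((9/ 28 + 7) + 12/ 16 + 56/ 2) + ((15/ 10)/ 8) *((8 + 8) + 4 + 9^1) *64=2724779819/ 7853760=346.94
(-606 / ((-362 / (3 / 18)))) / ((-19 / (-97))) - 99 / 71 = 14665 / 488338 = 0.03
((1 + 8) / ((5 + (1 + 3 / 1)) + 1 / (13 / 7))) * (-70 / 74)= -4095 / 4588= -0.89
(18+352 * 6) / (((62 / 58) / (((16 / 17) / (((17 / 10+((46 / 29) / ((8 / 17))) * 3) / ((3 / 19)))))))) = 1719676800 / 68599063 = 25.07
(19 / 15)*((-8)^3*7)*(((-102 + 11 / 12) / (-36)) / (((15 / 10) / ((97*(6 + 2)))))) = -8012243456 / 1215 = -6594439.06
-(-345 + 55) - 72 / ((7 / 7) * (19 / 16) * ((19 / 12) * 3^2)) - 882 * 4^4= -225506.25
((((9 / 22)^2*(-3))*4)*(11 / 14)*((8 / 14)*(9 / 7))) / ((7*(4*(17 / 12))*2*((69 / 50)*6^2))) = -0.00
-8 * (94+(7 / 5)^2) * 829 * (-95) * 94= 5683112009.60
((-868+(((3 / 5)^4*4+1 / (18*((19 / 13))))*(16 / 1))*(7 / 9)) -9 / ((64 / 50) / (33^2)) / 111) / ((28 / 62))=-32835382496783 / 15944040000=-2059.41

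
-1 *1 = -1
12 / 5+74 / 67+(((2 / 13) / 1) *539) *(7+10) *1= 6154472 / 4355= 1413.20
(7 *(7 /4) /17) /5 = 49 /340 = 0.14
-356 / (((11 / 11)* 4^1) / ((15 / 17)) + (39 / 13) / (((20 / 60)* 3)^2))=-5340 / 113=-47.26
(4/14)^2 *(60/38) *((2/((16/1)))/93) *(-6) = -30/28861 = -0.00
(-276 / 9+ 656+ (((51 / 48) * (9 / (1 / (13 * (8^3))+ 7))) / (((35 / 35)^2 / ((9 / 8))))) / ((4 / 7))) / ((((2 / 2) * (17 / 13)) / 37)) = 4691587901 / 264027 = 17769.35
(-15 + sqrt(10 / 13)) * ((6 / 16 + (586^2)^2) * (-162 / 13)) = 1146190300575165 / 52-76412686705011 * sqrt(130) / 676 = 20753306556225.76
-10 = -10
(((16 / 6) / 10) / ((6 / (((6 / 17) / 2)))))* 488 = 976 / 255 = 3.83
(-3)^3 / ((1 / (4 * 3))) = -324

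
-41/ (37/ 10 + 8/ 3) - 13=-3713/ 191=-19.44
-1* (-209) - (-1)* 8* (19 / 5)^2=8113 / 25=324.52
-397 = -397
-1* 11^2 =-121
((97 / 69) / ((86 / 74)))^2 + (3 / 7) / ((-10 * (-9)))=904598833 / 616216230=1.47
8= 8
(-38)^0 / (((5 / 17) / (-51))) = -867 / 5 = -173.40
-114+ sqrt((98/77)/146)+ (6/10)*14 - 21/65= -1377/13+ sqrt(5621)/803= -105.83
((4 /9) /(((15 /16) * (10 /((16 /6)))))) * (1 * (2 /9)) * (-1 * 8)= -4096 /18225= -0.22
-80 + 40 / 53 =-4200 / 53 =-79.25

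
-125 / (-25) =5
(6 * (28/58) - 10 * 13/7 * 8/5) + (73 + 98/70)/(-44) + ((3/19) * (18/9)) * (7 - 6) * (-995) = -72702731/212135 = -342.72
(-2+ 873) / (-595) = -871 / 595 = -1.46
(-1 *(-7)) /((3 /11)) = 77 /3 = 25.67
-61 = -61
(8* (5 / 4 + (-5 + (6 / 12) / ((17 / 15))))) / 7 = -450 / 119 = -3.78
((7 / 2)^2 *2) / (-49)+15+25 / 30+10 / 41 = 15.58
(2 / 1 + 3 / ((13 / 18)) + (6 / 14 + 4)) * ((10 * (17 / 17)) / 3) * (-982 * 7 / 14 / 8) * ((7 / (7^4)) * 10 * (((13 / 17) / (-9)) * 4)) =2626850 / 122451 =21.45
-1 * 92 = -92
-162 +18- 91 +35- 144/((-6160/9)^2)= -474320729/2371600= -200.00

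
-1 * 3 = -3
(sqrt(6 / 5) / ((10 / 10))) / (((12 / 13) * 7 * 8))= 13 * sqrt(30) / 3360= 0.02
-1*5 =-5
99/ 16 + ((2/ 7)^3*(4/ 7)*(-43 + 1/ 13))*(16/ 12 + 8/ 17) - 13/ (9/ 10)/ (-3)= 2285485325/ 229228272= 9.97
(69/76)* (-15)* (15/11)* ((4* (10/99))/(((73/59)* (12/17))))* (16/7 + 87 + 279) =-3716992625/1174789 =-3163.97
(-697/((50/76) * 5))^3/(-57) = 977902425224/5859375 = 166895.35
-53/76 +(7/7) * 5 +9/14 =4.95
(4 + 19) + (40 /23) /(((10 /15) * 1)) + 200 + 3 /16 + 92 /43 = 3606855 /15824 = 227.94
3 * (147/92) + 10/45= 4153/828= 5.02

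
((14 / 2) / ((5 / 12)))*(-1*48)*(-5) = 4032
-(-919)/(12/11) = 10109/12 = 842.42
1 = 1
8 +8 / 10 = 44 / 5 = 8.80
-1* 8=-8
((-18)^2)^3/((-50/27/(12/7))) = -5509980288/175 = -31485601.65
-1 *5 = -5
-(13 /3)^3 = -2197 /27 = -81.37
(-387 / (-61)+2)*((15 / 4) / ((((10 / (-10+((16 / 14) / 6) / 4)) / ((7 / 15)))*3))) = -106381 / 21960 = -4.84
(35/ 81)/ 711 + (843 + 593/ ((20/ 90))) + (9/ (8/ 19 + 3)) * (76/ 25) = 3519.50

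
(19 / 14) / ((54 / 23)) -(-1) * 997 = 754169 / 756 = 997.58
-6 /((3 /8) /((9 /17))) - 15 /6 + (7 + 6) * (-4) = -2141 /34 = -62.97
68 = 68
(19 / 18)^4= 130321 / 104976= 1.24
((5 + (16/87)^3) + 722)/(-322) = -20814599/9219042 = -2.26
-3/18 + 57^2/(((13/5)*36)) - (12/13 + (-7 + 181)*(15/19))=-307505/2964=-103.75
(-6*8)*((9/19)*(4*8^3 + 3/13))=-11502864/247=-46570.30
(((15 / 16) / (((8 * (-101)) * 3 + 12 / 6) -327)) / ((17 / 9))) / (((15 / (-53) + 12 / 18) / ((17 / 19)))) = -21465 / 50977456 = -0.00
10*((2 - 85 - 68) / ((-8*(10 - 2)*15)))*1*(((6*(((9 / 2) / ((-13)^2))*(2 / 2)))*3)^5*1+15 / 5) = 5248033437679 / 1102867934792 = 4.76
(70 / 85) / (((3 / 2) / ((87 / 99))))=812 / 1683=0.48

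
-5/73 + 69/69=68/73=0.93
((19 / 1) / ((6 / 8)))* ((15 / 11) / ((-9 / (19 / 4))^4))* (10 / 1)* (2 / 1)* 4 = 61902475 / 288684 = 214.43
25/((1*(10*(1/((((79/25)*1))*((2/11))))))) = 79/55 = 1.44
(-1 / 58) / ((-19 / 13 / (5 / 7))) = 65 / 7714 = 0.01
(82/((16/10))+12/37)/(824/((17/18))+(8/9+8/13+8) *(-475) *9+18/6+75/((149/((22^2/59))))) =-14829476363/11429893363228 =-0.00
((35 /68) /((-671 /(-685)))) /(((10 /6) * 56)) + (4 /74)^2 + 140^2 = 9794474250991 /499717856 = 19600.01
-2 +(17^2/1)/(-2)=-293/2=-146.50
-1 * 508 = -508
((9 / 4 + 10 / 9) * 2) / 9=121 / 162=0.75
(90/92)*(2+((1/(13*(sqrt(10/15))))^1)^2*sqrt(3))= 135*sqrt(3)/15548+45/23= 1.97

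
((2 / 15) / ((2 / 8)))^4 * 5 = 4096 / 10125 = 0.40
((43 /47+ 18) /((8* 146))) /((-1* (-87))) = 889 /4775952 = 0.00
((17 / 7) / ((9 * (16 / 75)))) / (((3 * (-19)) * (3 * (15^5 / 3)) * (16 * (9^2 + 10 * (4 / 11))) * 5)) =-187 / 43328144160000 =-0.00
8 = 8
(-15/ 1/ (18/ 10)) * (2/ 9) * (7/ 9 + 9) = -18.11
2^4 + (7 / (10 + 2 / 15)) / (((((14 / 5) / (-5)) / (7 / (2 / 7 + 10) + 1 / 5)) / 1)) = 108811 / 7296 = 14.91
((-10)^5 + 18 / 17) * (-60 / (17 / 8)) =815991360 / 289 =2823499.52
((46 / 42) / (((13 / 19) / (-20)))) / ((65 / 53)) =-92644 / 3549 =-26.10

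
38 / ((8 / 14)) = 66.50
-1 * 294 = -294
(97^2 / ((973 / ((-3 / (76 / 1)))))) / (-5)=28227 / 369740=0.08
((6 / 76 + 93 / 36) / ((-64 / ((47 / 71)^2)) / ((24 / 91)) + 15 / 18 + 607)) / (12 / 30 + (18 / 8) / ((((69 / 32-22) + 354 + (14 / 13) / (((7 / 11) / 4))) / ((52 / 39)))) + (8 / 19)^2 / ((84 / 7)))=0.12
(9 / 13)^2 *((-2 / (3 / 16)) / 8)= -108 / 169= -0.64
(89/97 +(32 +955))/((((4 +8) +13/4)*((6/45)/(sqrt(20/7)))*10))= 574968*sqrt(35)/41419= 82.13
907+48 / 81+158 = 1065.59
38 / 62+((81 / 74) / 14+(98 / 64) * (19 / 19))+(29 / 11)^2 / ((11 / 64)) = 14588868383 / 341971168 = 42.66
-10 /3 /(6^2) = -5 /54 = -0.09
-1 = -1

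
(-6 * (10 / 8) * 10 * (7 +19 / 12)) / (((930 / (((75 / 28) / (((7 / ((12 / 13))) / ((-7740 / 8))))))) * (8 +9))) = 74739375 / 5371184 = 13.91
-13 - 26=-39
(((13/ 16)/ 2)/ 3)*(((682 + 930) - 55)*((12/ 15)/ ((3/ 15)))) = 6747/ 8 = 843.38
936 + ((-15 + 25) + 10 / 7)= 6632 / 7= 947.43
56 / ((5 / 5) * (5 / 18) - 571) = -1008 / 10273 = -0.10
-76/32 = -19/8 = -2.38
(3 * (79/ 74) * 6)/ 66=237/ 814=0.29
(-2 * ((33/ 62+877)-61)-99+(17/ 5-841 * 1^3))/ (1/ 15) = -1194894/ 31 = -38544.97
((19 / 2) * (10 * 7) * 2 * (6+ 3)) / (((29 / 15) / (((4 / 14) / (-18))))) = -98.28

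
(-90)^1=-90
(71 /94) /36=71 /3384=0.02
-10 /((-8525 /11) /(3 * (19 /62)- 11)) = -125 /961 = -0.13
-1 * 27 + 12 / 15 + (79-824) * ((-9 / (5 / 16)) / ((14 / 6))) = 9169.23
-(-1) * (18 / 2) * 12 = 108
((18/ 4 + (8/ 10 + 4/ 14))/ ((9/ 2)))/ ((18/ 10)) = 391/ 567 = 0.69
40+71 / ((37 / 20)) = 2900 / 37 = 78.38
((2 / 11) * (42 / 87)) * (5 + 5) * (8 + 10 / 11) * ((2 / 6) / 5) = 5488 / 10527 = 0.52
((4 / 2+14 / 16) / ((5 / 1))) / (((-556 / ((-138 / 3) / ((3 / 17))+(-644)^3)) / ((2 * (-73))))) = -672666781193 / 16680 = -40327744.68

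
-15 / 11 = -1.36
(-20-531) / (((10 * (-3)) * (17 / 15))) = 551 / 34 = 16.21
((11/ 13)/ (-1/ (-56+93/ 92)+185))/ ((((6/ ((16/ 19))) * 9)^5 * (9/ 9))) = 1823506432/ 432323929251112139163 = 0.00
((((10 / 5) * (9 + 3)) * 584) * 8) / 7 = 112128 / 7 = 16018.29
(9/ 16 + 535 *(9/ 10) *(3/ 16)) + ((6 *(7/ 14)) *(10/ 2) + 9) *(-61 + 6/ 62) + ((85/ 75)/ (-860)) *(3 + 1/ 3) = -2631351077/ 1919520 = -1370.84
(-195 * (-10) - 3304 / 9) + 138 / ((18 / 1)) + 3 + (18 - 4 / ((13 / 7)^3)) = 31852940 / 19773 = 1610.93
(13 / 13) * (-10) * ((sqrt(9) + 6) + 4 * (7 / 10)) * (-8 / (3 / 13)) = 12272 / 3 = 4090.67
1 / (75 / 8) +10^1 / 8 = 407 / 300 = 1.36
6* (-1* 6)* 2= -72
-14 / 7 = -2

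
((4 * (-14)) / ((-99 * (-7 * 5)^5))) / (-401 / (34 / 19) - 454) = 272 / 17125470140625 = 0.00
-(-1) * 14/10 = 7/5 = 1.40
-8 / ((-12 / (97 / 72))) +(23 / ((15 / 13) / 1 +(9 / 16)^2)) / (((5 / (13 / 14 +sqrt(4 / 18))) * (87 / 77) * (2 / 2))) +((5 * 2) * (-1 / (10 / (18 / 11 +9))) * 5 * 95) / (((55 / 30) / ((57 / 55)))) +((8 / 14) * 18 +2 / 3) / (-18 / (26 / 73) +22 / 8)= -48199737498008251 / 16895854580220 +841984 * sqrt(2) / 912195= -2851.45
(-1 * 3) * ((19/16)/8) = -57/128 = -0.45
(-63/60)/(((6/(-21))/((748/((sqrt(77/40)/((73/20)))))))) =26061 * sqrt(770)/100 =7231.63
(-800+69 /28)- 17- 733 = -1547.54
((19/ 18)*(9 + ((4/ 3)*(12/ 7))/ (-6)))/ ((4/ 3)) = 6.82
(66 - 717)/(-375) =1.74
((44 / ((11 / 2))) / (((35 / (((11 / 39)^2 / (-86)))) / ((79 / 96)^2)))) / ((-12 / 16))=755161 / 3955573440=0.00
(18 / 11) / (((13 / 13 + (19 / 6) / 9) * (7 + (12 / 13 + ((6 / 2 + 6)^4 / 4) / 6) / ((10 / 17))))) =1010880 / 395267917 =0.00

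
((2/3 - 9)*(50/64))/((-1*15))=125/288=0.43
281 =281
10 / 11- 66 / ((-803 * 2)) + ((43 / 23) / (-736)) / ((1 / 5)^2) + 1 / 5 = 73857379 / 67965920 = 1.09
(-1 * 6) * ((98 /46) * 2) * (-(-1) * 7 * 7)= -28812 /23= -1252.70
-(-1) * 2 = 2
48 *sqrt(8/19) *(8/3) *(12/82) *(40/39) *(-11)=-225280 *sqrt(38)/10127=-137.13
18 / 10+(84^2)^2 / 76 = 62234091 / 95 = 655095.69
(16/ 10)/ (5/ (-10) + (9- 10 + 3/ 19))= -304/ 255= -1.19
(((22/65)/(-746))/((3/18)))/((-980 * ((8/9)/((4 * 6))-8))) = -891/2554210750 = -0.00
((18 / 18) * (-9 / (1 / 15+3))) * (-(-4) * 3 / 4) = -405 / 46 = -8.80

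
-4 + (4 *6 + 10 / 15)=62 / 3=20.67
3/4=0.75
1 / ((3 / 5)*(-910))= -1 / 546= -0.00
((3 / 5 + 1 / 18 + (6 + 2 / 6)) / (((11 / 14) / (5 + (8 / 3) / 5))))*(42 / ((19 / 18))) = 10232572 / 5225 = 1958.39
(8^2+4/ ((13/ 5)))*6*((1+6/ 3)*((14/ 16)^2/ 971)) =93933/ 100984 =0.93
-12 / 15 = -4 / 5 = -0.80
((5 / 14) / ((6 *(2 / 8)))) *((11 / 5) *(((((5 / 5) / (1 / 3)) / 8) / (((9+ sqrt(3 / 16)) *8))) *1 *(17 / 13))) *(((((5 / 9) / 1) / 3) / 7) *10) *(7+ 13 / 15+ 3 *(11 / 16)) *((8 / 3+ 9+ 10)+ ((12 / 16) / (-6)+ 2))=1258879325 / 5693006592 - 1258879325 *sqrt(3) / 204948237312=0.21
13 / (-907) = -13 / 907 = -0.01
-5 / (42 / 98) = -35 / 3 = -11.67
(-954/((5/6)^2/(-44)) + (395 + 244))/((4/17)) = 25960887/100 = 259608.87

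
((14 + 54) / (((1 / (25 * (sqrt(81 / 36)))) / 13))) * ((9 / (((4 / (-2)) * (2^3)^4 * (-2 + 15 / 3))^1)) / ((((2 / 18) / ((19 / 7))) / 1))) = -296.56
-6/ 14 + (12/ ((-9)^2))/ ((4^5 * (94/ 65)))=-1948729/ 4548096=-0.43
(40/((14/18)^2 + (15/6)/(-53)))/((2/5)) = 179.29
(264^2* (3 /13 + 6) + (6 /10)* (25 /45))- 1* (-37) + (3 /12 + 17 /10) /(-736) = 249321234959 /574080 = 434297.02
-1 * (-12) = 12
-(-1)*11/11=1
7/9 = 0.78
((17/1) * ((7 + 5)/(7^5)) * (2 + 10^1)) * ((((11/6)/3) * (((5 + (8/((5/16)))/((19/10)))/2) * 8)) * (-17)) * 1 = -35706528/319333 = -111.82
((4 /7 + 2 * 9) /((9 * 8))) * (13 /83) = 845 /20916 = 0.04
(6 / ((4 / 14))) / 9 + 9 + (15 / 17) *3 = 713 / 51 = 13.98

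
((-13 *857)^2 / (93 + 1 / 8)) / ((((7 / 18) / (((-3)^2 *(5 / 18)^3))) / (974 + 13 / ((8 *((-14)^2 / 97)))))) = 4742985656383325 / 7359408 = 644479237.51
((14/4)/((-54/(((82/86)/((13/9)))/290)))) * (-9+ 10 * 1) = -287/1945320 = -0.00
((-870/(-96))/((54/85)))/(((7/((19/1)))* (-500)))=-9367/120960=-0.08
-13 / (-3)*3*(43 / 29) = 559 / 29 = 19.28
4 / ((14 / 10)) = 20 / 7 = 2.86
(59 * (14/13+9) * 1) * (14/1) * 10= 1082060/13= 83235.38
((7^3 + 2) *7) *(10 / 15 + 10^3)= 2416610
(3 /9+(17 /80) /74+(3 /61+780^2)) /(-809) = -659116641511 /876438240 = -752.04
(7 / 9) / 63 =1 / 81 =0.01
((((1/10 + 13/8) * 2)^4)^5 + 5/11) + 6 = 65822519213653738995241419687061155611/1153433600000000000000000000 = 57066587286.56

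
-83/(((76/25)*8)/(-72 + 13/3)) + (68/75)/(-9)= 94734281/410400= 230.83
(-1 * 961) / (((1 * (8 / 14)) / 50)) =-168175 / 2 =-84087.50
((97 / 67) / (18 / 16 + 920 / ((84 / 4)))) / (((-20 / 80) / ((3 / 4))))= -48888 / 505783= -0.10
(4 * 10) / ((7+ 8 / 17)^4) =3340840 / 260144641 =0.01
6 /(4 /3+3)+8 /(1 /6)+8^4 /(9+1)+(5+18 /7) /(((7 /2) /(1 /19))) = 27782344 /60515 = 459.10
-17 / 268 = -0.06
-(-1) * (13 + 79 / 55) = 794 / 55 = 14.44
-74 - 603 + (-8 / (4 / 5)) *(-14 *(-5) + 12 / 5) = -1401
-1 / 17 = -0.06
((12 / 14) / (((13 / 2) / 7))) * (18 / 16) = 27 / 26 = 1.04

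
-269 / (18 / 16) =-2152 / 9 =-239.11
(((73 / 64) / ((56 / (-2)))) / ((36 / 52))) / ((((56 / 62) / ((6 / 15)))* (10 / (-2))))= 29419 / 5644800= 0.01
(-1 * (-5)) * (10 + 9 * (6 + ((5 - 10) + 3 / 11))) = 1180 / 11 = 107.27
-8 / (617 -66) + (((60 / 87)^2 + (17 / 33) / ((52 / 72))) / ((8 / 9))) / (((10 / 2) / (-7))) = -86238247 / 45699940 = -1.89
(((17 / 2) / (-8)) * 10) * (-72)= 765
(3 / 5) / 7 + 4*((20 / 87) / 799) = 211339 / 2432955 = 0.09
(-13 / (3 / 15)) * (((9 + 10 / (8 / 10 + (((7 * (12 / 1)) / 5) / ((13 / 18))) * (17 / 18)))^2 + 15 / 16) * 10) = -80118350 / 1369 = -58523.27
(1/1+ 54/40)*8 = 94/5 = 18.80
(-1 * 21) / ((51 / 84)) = -588 / 17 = -34.59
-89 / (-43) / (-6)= -89 / 258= -0.34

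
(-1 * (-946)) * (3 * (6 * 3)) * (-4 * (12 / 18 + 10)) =-2179584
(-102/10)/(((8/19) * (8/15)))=-2907/64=-45.42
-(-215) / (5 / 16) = 688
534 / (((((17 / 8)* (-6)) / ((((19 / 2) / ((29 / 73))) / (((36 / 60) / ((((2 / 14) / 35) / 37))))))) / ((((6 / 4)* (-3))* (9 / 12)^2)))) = 3332961 / 7150472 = 0.47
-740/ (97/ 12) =-8880/ 97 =-91.55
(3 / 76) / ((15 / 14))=0.04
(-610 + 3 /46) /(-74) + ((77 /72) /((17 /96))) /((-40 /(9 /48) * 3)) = 57170753 /6944160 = 8.23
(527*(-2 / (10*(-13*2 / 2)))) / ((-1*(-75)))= 527 / 4875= 0.11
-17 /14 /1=-17 /14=-1.21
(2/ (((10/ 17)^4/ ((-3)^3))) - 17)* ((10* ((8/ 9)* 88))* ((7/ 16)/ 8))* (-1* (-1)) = -180185159/ 9000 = -20020.57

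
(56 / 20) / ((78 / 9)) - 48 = -3099 / 65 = -47.68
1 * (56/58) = 28/29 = 0.97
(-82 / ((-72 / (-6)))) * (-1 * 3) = 41 / 2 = 20.50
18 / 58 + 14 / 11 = 505 / 319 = 1.58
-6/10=-3/5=-0.60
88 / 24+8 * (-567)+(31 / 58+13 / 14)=-2759300 / 609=-4530.87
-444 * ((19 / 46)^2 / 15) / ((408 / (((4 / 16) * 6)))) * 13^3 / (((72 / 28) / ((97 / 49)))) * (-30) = 2846496913 / 3021648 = 942.03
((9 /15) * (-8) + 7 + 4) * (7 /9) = 217 /45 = 4.82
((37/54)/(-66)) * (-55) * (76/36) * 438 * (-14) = -1796165/243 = -7391.63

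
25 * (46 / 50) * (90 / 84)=24.64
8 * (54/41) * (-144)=-62208/41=-1517.27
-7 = -7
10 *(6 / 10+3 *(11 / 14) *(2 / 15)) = 64 / 7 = 9.14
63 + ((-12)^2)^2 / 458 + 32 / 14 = 177229 / 1603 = 110.56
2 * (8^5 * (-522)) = -34209792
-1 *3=-3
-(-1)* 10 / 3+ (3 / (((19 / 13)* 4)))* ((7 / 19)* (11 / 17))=254489 / 73644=3.46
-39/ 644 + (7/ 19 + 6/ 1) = 77183/ 12236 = 6.31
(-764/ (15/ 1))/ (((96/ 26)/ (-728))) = 451906/ 45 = 10042.36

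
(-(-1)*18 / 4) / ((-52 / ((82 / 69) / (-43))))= 123 / 51428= 0.00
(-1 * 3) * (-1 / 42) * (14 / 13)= 1 / 13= 0.08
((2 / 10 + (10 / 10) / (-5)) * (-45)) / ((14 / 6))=0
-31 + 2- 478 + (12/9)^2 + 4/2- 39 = -4880/9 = -542.22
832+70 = 902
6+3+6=15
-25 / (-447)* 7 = 0.39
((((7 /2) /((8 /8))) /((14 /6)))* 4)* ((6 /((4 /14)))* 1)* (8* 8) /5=8064 /5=1612.80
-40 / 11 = -3.64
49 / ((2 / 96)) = 2352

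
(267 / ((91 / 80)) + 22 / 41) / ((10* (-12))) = -438881 / 223860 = -1.96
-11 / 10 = -1.10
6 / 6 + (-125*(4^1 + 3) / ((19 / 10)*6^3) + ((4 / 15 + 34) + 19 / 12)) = 178103 / 5130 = 34.72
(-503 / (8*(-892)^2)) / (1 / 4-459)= 503 / 2920086880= 0.00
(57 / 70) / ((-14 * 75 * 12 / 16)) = -19 / 18375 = -0.00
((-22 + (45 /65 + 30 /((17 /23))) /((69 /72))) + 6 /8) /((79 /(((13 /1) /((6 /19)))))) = 8431307 /741336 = 11.37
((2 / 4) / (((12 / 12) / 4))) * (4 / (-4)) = -2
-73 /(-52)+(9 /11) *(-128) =-59101 /572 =-103.32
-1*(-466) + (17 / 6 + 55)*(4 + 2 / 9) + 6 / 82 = 786256 / 1107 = 710.26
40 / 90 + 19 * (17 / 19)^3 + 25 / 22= 1085767 / 71478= 15.19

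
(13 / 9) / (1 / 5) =65 / 9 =7.22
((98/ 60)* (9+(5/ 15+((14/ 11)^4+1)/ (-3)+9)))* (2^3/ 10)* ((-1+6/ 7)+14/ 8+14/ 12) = 62.07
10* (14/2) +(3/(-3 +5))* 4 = 76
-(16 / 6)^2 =-64 / 9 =-7.11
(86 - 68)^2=324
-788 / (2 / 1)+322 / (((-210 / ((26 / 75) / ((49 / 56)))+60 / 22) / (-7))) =-235103894 / 603255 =-389.73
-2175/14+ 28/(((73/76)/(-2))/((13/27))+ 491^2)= -1036112860283/6669237190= -155.36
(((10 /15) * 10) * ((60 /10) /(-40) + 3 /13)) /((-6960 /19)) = -0.00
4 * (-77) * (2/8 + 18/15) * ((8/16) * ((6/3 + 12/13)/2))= -42427/130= -326.36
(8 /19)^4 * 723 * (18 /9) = 5922816 /130321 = 45.45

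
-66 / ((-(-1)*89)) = -66 / 89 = -0.74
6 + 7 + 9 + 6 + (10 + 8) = 46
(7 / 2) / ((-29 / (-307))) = 37.05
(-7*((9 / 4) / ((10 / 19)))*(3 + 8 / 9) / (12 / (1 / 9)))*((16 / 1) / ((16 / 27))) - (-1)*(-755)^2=18239869 / 32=569995.91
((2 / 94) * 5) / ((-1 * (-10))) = 1 / 94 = 0.01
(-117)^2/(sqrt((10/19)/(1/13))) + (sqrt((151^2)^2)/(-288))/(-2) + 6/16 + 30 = 40297/576 + 1053* sqrt(2470)/10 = 5303.27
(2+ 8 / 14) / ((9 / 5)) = 10 / 7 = 1.43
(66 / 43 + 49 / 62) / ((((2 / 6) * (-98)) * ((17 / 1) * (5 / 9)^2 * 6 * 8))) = -502119 / 1776622400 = -0.00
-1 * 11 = -11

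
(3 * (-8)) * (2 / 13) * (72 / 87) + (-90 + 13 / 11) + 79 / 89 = -33581476 / 369083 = -90.99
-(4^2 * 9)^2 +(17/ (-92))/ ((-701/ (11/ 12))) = -16047673157/ 773904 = -20736.00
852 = 852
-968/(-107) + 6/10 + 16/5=6873/535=12.85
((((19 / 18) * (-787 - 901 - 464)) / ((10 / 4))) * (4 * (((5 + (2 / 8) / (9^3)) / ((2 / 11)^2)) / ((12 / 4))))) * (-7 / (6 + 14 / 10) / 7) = 18034684822 / 728271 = 24763.70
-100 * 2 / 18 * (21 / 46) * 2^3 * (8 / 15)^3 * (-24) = 458752 / 3105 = 147.75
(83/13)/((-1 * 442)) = -0.01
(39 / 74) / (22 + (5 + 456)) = 13 / 11914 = 0.00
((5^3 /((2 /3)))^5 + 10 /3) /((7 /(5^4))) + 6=13904571533407157 /672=20691326686617.79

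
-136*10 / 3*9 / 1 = -4080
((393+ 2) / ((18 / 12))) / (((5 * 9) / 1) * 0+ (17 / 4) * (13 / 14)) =44240 / 663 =66.73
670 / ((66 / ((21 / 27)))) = 2345 / 297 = 7.90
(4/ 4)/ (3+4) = 1/ 7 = 0.14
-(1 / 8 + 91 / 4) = -183 / 8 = -22.88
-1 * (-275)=275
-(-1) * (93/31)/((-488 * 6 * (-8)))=1/7808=0.00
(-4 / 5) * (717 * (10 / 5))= -5736 / 5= -1147.20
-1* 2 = -2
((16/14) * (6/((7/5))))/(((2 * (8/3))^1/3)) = 135/49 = 2.76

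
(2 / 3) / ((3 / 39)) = 26 / 3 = 8.67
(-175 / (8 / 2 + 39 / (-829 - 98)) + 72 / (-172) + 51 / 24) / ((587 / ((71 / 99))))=-115432439 / 2222621496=-0.05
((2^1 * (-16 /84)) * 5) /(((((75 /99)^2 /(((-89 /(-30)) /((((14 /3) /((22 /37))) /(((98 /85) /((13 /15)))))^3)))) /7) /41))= -4702284655348896 /341713400770625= -13.76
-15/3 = -5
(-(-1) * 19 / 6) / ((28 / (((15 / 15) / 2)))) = 0.06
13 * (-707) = -9191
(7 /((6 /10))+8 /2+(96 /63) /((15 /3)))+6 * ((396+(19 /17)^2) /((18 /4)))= 16557353 /30345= 545.64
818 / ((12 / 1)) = 409 / 6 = 68.17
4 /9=0.44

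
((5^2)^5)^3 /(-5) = -186264514923095703125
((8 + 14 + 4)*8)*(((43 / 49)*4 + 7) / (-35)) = -21424 / 343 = -62.46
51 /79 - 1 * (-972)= 76839 /79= 972.65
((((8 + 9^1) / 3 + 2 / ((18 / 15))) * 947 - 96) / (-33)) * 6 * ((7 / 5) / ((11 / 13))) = -3739372 / 1815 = -2060.26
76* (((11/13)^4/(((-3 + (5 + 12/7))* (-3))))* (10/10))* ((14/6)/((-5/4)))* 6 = 218092336/5569395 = 39.16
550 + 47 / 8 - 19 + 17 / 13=55971 / 104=538.18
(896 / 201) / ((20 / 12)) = 2.67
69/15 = 23/5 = 4.60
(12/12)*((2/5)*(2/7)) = 4/35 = 0.11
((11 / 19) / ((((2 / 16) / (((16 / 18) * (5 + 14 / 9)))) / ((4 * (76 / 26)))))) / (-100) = -83072 / 26325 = -3.16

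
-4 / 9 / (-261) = 4 / 2349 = 0.00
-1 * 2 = -2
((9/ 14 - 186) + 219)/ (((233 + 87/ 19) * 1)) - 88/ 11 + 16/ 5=-1471959/ 315980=-4.66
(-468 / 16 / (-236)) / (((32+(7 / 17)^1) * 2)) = 0.00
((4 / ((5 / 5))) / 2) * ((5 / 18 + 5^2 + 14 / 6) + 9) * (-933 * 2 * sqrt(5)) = -409898 * sqrt(5) / 3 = -305519.93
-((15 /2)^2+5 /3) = -695 /12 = -57.92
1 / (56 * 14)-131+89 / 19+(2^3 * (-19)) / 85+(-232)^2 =67987597263 / 1266160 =53695.90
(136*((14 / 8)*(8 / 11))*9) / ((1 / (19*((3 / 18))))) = 4933.09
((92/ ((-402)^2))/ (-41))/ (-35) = 23/ 57975435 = 0.00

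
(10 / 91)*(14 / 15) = 4 / 39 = 0.10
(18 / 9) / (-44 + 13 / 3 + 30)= -6 / 29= -0.21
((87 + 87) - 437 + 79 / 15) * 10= -7732 / 3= -2577.33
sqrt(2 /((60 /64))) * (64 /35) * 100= 1024 * sqrt(30) /21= 267.08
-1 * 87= -87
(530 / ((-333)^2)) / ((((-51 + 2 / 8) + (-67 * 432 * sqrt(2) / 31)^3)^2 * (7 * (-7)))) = -566405265437245798456649543674856938211360 / 30775639106022253862333044459231369972746413221810958732424310281 + 31142947023021675253729780039680 * sqrt(2) / 54278023114677696406231118975716701891968982754516682067767743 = -0.00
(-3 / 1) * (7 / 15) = -7 / 5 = -1.40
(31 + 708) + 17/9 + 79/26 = 174079/234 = 743.93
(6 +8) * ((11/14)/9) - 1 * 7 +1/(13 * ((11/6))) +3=-3521/1287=-2.74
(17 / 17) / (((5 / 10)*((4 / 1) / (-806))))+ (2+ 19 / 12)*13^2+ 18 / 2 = 2539 / 12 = 211.58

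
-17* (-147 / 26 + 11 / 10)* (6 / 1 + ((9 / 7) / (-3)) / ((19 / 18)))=3743808 / 8645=433.06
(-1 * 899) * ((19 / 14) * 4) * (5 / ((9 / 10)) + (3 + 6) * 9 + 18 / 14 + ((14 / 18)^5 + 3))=-1286754500824 / 2893401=-444720.42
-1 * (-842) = 842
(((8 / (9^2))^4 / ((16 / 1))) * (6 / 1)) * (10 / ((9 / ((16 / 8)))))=10240 / 129140163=0.00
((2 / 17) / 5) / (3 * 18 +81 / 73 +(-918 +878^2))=0.00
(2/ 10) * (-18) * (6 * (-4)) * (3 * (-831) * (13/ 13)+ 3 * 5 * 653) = 3154464/ 5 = 630892.80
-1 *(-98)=98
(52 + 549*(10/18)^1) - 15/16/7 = 39969/112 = 356.87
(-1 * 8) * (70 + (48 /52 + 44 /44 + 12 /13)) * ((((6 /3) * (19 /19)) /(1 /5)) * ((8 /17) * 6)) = -3636480 /221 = -16454.66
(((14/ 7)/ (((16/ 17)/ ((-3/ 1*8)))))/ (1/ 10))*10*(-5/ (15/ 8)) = 13600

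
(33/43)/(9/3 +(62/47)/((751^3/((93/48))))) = 5255591430408/20544584723827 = 0.26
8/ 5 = 1.60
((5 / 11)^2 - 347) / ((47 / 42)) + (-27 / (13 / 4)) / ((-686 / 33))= -7848425202 / 25358333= -309.50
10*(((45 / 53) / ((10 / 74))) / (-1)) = -3330 / 53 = -62.83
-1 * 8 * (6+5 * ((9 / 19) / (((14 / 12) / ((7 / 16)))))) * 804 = -841788 / 19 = -44304.63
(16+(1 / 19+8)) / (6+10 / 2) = 457 / 209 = 2.19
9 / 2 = 4.50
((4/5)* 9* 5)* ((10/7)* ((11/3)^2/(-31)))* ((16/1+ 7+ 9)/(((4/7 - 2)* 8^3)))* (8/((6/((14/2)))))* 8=6776/93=72.86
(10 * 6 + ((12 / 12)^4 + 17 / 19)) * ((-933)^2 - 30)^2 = 891053871920856 / 19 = 46897572206360.84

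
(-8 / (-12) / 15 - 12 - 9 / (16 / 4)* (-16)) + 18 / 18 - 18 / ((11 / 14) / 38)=-418523 / 495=-845.50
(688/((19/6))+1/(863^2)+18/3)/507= 3159310117/7174359777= 0.44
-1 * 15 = -15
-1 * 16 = -16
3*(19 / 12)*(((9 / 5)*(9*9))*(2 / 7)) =13851 / 70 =197.87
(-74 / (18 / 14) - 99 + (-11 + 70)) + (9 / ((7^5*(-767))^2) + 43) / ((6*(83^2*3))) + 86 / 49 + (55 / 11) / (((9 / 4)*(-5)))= -96.24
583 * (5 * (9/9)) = 2915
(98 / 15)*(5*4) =392 / 3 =130.67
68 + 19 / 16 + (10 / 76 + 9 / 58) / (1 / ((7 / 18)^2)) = 49437485 / 714096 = 69.23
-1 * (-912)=912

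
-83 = -83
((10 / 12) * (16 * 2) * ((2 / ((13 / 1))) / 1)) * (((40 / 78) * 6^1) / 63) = 6400 / 31941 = 0.20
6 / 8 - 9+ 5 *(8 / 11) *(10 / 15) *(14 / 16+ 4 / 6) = -1787 / 396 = -4.51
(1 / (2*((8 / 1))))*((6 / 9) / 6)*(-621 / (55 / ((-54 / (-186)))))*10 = -621 / 2728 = -0.23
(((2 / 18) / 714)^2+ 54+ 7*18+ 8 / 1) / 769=7763173489 / 31754683044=0.24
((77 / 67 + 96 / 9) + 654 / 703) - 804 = -111806533 / 141303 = -791.25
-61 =-61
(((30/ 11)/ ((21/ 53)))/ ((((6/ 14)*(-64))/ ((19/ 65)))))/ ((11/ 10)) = -5035/ 75504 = -0.07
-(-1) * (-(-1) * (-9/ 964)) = -9/ 964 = -0.01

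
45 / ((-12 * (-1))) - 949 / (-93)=5191 / 372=13.95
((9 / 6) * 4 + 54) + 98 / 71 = 4358 / 71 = 61.38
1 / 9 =0.11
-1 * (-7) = 7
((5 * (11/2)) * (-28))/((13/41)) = -31570/13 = -2428.46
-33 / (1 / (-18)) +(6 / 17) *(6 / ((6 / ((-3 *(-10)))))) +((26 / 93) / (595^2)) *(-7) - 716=-524022476 / 4703475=-111.41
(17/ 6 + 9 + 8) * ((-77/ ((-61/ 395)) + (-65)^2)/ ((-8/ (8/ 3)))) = -17144330/ 549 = -31228.29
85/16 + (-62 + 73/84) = -55.82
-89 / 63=-1.41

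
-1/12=-0.08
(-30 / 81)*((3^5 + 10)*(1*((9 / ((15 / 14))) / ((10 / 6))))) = -7084 / 15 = -472.27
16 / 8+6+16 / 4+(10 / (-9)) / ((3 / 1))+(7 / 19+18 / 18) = 6668 / 513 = 13.00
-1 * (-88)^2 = -7744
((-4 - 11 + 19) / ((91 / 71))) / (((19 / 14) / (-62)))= -35216 / 247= -142.57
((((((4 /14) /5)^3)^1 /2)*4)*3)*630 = 864 /1225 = 0.71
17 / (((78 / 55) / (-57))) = -17765 / 26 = -683.27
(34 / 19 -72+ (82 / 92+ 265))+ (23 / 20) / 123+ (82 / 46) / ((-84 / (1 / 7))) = 5154004777 / 26337990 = 195.69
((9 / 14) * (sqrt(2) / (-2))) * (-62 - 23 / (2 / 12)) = 450 * sqrt(2) / 7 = 90.91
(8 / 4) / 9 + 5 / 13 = 71 / 117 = 0.61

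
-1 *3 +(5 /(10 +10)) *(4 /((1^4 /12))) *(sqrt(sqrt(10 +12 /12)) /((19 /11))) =-3 +132 *11^(1 /4) /19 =9.65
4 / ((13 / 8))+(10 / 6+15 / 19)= 3644 / 741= 4.92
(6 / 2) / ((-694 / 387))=-1161 / 694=-1.67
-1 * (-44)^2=-1936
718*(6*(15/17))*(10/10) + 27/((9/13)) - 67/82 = 5352067/1394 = 3839.36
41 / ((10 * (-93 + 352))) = 41 / 2590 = 0.02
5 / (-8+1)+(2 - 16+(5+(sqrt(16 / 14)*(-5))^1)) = -68 / 7 - 10*sqrt(14) / 7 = -15.06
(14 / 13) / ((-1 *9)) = -14 / 117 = -0.12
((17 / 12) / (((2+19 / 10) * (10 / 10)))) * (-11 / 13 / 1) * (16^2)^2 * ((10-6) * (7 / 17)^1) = -50462720 / 1521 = -33177.33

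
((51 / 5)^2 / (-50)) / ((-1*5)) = 2601 / 6250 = 0.42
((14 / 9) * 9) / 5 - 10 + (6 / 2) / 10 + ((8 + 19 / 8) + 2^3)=459 / 40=11.48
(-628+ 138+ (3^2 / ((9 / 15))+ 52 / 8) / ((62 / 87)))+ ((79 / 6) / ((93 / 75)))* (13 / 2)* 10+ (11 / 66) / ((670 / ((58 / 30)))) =107652056 / 467325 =230.36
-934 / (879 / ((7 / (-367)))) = 6538 / 322593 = 0.02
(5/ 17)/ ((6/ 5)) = 25/ 102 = 0.25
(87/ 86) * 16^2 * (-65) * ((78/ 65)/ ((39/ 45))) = -1002240/ 43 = -23307.91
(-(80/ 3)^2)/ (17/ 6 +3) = -2560/ 21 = -121.90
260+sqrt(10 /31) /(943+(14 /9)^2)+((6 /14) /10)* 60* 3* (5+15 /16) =81* sqrt(310) /2373949+17125 /56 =305.80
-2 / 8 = -1 / 4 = -0.25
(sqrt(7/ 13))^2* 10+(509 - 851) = -4376/ 13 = -336.62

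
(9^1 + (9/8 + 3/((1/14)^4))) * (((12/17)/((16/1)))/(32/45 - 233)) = -124478775/5686432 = -21.89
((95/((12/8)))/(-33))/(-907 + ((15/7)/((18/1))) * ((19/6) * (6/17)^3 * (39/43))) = 280974470/132784854939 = 0.00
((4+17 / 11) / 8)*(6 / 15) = 61 / 220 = 0.28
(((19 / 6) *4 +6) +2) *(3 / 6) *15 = 155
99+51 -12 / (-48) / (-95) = 56999 / 380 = 150.00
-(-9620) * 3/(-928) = -7215/232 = -31.10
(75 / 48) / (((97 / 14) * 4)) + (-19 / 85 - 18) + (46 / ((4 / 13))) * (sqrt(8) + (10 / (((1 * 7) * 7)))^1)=159572971 / 12928160 + 299 * sqrt(2)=435.19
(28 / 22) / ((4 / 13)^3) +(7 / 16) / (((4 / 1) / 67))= 35917 / 704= 51.02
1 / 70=0.01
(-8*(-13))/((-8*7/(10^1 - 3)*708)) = -0.02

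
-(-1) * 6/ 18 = 1/ 3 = 0.33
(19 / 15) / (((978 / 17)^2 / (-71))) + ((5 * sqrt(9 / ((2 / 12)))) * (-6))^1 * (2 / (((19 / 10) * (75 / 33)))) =-792 * sqrt(6) / 19 - 389861 / 14347260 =-102.13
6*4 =24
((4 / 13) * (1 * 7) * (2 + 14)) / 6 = 224 / 39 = 5.74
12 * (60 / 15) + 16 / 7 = 352 / 7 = 50.29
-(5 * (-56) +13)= 267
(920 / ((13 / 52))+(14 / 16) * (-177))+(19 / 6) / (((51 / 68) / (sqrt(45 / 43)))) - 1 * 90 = 38 * sqrt(215) / 129+27481 / 8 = 3439.44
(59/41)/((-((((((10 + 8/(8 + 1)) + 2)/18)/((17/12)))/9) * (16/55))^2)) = -3045704609475/564936704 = -5391.23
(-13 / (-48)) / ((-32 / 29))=-377 / 1536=-0.25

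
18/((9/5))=10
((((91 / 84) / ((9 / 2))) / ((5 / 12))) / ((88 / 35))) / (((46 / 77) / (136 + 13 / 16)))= 1394393 / 26496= 52.63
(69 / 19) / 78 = 23 / 494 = 0.05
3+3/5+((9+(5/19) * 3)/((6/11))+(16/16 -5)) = 1667/95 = 17.55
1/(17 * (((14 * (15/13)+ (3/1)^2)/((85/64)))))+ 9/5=188677/104640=1.80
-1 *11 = -11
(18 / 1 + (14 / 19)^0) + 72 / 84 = 139 / 7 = 19.86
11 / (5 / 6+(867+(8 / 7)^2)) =3234 / 255527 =0.01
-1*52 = -52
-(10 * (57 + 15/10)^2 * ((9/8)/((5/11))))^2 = -1836596854521/256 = -7174206462.97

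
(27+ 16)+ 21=64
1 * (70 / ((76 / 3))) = 105 / 38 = 2.76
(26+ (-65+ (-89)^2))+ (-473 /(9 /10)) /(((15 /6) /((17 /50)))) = 1757368 /225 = 7810.52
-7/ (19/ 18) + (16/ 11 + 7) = 381/ 209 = 1.82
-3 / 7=-0.43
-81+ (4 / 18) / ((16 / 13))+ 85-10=-419 / 72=-5.82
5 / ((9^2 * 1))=5 / 81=0.06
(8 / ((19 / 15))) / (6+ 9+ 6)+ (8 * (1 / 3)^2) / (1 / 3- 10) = 0.21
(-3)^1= -3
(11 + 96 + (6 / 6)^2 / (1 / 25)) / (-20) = -6.60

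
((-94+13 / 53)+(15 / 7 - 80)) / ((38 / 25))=-795850 / 7049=-112.90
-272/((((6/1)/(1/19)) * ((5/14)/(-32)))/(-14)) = -852992/285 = -2992.95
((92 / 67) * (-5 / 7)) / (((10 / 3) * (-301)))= 0.00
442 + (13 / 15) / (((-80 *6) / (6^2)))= 88387 / 200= 441.94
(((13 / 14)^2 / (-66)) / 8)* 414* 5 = -58305 / 17248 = -3.38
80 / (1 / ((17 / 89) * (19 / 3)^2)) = 490960 / 801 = 612.93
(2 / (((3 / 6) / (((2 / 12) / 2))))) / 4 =1 / 12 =0.08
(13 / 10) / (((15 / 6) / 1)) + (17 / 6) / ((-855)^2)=0.52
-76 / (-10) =38 / 5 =7.60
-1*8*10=-80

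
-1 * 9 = -9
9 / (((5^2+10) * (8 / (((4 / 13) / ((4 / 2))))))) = 9 / 1820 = 0.00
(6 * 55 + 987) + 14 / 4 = 2641 / 2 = 1320.50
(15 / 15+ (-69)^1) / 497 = -68 / 497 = -0.14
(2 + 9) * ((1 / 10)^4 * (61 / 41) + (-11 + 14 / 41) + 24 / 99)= -114.58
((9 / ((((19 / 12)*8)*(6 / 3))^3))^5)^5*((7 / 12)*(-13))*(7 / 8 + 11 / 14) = -175979421660320334004552287524046111935863676729154220998743529 / 36827259274413935902886789868030306547033299891250476531093210326197032591287208405141757937856694589034741076309590114978108380504764587180032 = -0.00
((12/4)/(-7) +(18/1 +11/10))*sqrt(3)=1307*sqrt(3)/70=32.34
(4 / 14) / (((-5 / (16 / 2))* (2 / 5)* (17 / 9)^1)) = -72 / 119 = -0.61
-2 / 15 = -0.13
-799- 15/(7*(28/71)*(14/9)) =-2202041/2744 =-802.49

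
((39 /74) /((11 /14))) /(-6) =-91 /814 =-0.11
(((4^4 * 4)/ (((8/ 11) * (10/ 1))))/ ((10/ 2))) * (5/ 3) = 704/ 15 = 46.93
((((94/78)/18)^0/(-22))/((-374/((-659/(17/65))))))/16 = -0.02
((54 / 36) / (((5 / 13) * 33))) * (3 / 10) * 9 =351 / 1100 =0.32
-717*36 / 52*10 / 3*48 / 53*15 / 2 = -7743600 / 689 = -11238.90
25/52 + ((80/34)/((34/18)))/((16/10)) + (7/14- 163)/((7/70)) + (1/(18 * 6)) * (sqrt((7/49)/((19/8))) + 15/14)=-3074579665/1893528 + sqrt(266)/7182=-1623.73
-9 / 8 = -1.12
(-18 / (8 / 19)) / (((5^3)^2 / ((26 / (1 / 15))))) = -6669 / 6250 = -1.07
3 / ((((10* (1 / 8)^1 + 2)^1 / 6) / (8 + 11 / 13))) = 8280 / 169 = 48.99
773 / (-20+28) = 773 / 8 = 96.62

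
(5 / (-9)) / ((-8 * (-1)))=-5 / 72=-0.07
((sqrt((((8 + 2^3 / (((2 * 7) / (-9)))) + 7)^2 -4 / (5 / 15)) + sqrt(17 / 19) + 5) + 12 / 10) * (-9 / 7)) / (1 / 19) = -9 * sqrt(931 * sqrt(323) + 1594898) / 49 -1026 / 35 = -262.49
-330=-330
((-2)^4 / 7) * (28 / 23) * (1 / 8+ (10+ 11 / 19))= 13016 / 437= 29.78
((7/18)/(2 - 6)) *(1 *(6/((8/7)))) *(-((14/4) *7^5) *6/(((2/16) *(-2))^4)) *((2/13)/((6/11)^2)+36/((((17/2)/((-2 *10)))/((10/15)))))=-5132586803932/1989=-2580486075.38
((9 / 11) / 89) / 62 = 9 / 60698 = 0.00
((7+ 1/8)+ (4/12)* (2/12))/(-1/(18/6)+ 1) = 10.77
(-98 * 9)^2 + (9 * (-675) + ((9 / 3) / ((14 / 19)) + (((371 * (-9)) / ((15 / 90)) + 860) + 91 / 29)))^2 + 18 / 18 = 105153156905189 / 164836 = 637925919.73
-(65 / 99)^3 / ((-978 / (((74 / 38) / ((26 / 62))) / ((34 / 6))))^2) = -2137864625 / 10758353952852396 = -0.00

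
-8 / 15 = -0.53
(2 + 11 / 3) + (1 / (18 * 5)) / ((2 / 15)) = 23 / 4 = 5.75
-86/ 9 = -9.56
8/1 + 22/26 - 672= -8621/13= -663.15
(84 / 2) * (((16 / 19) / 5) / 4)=168 / 95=1.77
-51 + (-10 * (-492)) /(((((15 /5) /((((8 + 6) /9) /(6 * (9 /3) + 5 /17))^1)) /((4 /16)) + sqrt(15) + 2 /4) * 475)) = -5492693645961 /107854657955 - 55737696 * sqrt(15) /107854657955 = -50.93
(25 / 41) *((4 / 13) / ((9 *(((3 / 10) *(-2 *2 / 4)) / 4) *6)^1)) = -2000 / 43173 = -0.05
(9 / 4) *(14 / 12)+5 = 61 / 8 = 7.62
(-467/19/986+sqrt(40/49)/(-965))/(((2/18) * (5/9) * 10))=-0.04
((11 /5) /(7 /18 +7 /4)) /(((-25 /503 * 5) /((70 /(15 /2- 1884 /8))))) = 3018 /2375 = 1.27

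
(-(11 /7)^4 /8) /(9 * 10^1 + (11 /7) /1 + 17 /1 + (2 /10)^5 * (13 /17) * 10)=-155560625 /22158299408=-0.01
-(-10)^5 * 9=900000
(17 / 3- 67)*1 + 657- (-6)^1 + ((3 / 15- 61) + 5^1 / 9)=24364 / 45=541.42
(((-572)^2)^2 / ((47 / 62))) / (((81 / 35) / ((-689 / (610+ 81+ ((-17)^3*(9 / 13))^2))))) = -3633811.64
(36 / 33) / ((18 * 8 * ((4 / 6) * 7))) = 1 / 616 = 0.00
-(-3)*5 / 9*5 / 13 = 25 / 39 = 0.64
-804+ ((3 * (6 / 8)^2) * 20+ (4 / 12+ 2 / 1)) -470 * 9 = -4997.92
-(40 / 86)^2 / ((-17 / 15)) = 6000 / 31433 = 0.19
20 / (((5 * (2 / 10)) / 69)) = 1380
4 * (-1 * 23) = -92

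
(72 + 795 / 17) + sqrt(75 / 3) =2104 / 17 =123.76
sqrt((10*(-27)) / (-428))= 3*sqrt(3210) / 214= 0.79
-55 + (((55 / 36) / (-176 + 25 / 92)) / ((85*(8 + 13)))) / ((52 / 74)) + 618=760364620937 / 1350558846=563.00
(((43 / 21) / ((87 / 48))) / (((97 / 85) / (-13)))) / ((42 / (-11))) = 3.37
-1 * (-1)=1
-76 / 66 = -38 / 33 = -1.15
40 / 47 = 0.85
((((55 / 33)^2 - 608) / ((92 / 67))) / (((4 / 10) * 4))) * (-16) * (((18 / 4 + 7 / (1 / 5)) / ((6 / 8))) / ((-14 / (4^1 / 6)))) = -144154855 / 13041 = -11053.97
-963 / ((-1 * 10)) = 963 / 10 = 96.30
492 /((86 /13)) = 3198 /43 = 74.37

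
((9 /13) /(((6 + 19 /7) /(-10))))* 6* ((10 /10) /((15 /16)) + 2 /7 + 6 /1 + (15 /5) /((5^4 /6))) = -3487608 /99125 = -35.18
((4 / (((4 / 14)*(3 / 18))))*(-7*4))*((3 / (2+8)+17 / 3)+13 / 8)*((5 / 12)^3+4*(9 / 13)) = -2849441287 / 56160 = -50737.91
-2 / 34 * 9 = -0.53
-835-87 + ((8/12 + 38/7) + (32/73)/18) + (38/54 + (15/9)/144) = -67341511/73584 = -915.17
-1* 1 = -1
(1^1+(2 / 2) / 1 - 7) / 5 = -1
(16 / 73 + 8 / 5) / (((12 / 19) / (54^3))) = 165547152 / 365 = 453553.84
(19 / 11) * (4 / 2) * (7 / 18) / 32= 133 / 3168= 0.04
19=19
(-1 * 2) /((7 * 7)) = -2 /49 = -0.04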